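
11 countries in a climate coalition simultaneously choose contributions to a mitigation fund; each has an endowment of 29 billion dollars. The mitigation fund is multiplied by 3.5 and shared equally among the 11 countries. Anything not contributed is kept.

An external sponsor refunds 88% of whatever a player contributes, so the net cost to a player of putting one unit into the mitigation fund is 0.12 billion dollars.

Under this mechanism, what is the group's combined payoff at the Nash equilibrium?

1397.22 billion dollars

Under the mechanism each unit contributed yields (3.5/11) / 0.12 = 2.6515 back to its contributor per unit of net cost, which exceeds 1, making full contribution the dominant choice for everyone.
So the Nash equilibrium is full contribution by all 11; the group earns 11 × (29 × 0.88 + 3.5 × 29) = 1397.22.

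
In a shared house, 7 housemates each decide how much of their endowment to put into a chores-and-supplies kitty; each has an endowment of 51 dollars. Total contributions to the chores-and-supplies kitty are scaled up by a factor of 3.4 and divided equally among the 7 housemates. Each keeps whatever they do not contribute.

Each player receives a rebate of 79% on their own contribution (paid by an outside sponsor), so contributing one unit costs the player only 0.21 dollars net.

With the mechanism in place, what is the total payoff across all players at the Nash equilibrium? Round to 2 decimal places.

The effective private return per unit is now (3.4/7) / 0.21 = 2.3129 > 1, so every player's dominant strategy flips to full contribution.
At the Nash equilibrium everyone contributes 51. Group total payoff = 7 × (51 × 0.79 + 3.4 × 51) = 1495.83.

1495.83 dollars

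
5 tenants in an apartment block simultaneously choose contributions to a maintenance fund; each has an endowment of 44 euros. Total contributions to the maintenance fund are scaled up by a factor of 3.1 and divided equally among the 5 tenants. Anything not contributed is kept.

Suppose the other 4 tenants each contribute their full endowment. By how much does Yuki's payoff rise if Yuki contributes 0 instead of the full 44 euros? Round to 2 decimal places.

Switching from a contribution of 44 to 0 lets Yuki keep an extra 44 euros, but lowers the maintenance fund by 44, which costs Yuki their own share of that drop: 3.1/5 × 44 = 27.28.
Net gain = 44 − 27.28 = 16.72. The private return per contributed unit (0.6200) is below 1, so free-riding is indeed the best response regardless of what the others do.

16.72 euros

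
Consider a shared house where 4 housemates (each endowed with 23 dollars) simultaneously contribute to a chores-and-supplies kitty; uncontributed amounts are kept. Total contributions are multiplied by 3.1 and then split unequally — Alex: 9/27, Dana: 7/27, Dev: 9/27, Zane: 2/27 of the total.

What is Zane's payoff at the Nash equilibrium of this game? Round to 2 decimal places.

33.56 dollars

Each unit j contributes comes back to j as 3.1 × (j's share), so j prefers to contribute only if that share exceeds 1/3.1 = 0.3226; otherwise keeping the unit dominates.
The shares above 0.3226 belong to Alex and Dev, contributing 23 each; the remaining 2 contribute 0. Total contributed: 46.
Zane keeps 23 and receives 3.1 × 46 × 2/27 = 10.56 from the chores-and-supplies kitty, for a payoff of 33.56.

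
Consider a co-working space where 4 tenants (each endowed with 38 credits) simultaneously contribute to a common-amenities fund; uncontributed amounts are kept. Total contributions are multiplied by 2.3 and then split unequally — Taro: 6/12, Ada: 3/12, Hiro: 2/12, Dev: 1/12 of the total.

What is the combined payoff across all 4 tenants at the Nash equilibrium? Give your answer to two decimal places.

201.40 credits

A player with share s gets back 2.3·s per unit contributed, so full contribution is dominant for anyone with s > 1/2.3 = 0.4348 and zero contribution is dominant for anyone below.
The only share above 0.4348 is Taro's 6/12, contributing 38; the remaining 3 contribute 0. Total contributed: 38.
The common-amenities fund pays out 2.3 × 38 = 87.40 in total (split across the unequal shares, but the aggregate is all that matters for the group sum).
The 3 free-riders keep 38 each, adding 114. Group total = 114 + 87.40 = 201.40.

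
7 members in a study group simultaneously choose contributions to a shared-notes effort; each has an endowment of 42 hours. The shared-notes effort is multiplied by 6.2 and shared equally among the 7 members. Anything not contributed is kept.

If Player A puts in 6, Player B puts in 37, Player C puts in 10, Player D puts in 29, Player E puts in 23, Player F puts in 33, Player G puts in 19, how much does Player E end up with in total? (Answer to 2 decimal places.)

Total contributed: 6 + 37 + 10 + 29 + 23 + 33 + 19 = 157.
Each receives 6.2 × 157 / 7 = 139.06 from the shared-notes effort.
Player E keeps 42 − 23 = 19, so Player E's payoff is 19 + 139.06 = 158.06.

158.06 hours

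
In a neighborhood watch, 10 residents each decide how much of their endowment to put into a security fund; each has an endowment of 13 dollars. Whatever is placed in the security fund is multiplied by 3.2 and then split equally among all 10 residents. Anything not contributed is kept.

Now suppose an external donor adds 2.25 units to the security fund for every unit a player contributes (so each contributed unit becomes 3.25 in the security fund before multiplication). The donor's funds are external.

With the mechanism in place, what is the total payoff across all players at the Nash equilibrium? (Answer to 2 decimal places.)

1352.00 dollars

Under the mechanism each unit contributed yields 3.2 × 3.25 / 10 = 1.0400 back to its contributor per unit of net cost, which exceeds 1, making full contribution the dominant choice for everyone.
So the Nash equilibrium is full contribution by all 10; the group earns 3.2 × 3.25 × 130 = 1352.00.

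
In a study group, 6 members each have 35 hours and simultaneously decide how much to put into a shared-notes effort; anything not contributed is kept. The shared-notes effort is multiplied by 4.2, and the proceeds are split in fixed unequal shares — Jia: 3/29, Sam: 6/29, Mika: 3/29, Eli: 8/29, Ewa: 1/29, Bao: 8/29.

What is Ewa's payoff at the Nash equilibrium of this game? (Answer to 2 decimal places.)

45.14 hours

Each unit j contributes comes back to j as 4.2 × (j's share), so j prefers to contribute only if that share exceeds 1/4.2 = 0.2381; otherwise keeping the unit dominates.
The shares above 0.2381 belong to Eli and Bao, contributing 35 each; the remaining 4 contribute 0. Total contributed: 70.
Ewa keeps 35 and receives 4.2 × 70 × 1/29 = 10.14 from the shared-notes effort, for a payoff of 45.14.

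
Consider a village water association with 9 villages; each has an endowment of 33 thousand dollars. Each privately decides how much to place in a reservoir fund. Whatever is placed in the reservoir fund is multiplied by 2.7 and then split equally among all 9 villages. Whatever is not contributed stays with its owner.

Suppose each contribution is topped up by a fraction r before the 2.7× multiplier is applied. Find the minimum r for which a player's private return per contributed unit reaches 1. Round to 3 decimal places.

2.333

With matching at rate r, one contributed unit becomes (1 + r) in the reservoir fund and returns 2.7 × (1 + r) / 9 to the contributor.
Setting this equal to 1: 1 + r = 9/2.7 = 3.3333.
So the minimum matching rate is r = 3.3333 − 1 = 2.333.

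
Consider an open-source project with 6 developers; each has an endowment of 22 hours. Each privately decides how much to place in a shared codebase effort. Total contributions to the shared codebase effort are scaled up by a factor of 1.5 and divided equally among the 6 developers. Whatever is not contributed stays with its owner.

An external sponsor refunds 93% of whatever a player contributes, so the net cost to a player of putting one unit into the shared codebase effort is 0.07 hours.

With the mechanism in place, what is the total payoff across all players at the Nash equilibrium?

320.76 hours

The effective private return per unit is now (1.5/6) / 0.07 = 3.5714 > 1, so every player's dominant strategy flips to full contribution.
At the Nash equilibrium everyone contributes 22. Group total payoff = 6 × (22 × 0.93 + 1.5 × 22) = 320.76.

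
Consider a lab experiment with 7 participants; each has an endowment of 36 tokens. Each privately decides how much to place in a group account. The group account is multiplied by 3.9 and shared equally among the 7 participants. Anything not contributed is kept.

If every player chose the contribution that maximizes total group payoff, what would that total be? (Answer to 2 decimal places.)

Each contributed unit returns 3.900 to the group as a whole (0.5571 to each of 7 players), which exceeds 1, so the social optimum is full contribution: group total = 3.900 × 252 = 982.80.

982.80 tokens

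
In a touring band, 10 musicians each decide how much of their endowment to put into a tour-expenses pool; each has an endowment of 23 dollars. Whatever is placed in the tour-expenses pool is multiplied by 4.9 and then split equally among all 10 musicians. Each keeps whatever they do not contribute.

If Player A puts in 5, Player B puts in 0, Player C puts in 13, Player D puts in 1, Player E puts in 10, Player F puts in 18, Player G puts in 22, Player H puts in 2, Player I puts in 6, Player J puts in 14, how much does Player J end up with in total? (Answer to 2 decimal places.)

Total contributed: 5 + 0 + 13 + 1 + 10 + 18 + 22 + 2 + 6 + 14 = 91.
Each receives 4.9 × 91 / 10 = 44.59 from the tour-expenses pool.
Player J keeps 23 − 14 = 9, so Player J's payoff is 9 + 44.59 = 53.59.

53.59 dollars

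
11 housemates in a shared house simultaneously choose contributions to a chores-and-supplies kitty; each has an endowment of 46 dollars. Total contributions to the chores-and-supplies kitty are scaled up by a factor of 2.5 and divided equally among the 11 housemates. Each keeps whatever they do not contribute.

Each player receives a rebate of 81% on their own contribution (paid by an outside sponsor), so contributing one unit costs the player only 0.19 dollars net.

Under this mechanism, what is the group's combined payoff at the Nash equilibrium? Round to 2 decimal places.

The effective private return per unit is now (2.5/11) / 0.19 = 1.1962 > 1, so every player's dominant strategy flips to full contribution.
At the Nash equilibrium everyone contributes 46. Group total payoff = 11 × (46 × 0.81 + 2.5 × 46) = 1674.86.

1674.86 dollars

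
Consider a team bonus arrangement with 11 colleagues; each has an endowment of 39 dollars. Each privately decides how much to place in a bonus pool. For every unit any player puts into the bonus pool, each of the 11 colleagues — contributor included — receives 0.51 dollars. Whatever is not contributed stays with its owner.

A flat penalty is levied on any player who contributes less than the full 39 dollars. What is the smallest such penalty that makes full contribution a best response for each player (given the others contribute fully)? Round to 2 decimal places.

Given the others contribute fully, the best deviation is to contribute 0 (any partial contribution still incurs the fine and gives up units whose private return 0.51 is below 1).
Deviating from 39 to 0 saves 39 dollars but forfeits the deviator's share of the drop in the bonus pool: 0.51 × 39 = 19.89.
So the deviation gain is 39 − 19.89 = 19.11, and the fine must be at least 19.11 dollars to wipe it out.

19.11 dollars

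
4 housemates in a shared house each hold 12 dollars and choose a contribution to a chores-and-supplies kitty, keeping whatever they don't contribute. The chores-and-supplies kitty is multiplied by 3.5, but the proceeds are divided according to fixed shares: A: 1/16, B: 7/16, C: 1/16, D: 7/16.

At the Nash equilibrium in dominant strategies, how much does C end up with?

Player j's private return per contributed unit is 3.5 × (j's share). Contributing is weakly dominant for j when that share is at least 1/3.5 = 0.2857, and contributing 0 is dominant otherwise.
The shares above 0.2857 belong to B and D, contributing 12 each; the remaining 2 contribute 0. Total contributed: 24.
C keeps 12 and receives 3.5 × 24 × 1/16 = 5.25 from the chores-and-supplies kitty, for a payoff of 17.25.

17.25 dollars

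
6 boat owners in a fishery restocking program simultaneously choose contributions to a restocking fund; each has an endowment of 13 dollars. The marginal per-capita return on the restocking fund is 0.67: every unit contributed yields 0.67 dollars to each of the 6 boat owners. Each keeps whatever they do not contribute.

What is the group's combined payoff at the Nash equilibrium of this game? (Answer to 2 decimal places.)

78.00 dollars

The private return per contributed unit is 0.67 < 1, so contributing 0 is dominant for every player. At the Nash equilibrium everyone keeps their 13, and the group total is 6 × 13 = 78.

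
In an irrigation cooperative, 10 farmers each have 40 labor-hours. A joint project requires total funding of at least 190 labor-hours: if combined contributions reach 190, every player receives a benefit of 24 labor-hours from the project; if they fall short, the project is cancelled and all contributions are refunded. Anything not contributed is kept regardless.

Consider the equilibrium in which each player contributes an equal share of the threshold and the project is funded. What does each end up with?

Equal share of the threshold: 190/10 = 19.
At this profile no one gains by cutting their contribution: any cut drops the total below 190, the project is cancelled, contributions are refunded, and the deviator ends with 40, which is less than 40 − 19 + 24 = 45. Contributing more than 19 just wastes the excess. So contributing exactly 19 is a best response.
Each player's payoff: 40 − 19 + 24 = 45.

45 labor-hours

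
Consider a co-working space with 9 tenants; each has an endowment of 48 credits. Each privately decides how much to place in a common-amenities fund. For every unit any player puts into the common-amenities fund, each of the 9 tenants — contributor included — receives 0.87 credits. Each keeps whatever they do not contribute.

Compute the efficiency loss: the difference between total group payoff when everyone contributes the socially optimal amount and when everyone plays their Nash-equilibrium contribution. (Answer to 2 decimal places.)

The private return per contributed unit is 0.87 < 1, so contributing 0 is dominant for every player. At the Nash equilibrium everyone keeps their 48, and the group total is 9 × 48 = 432.
Each contributed unit returns 7.830 to the group as a whole (0.87 to each of 9 players), which exceeds 1, so the social optimum is full contribution: group total = 7.830 × 432 = 3382.56.
Efficiency loss = 3382.56 − 432 = 2950.56.

2950.56 credits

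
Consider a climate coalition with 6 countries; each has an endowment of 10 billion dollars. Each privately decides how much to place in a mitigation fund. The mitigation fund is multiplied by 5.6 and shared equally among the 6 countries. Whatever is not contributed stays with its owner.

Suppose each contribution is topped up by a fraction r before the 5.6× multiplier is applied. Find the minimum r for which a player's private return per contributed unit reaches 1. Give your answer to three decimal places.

With matching at rate r, one contributed unit becomes (1 + r) in the mitigation fund and returns 5.6 × (1 + r) / 6 to the contributor.
Setting this equal to 1: 1 + r = 6/5.6 = 1.0714.
So the minimum matching rate is r = 1.0714 − 1 = 0.071.

0.071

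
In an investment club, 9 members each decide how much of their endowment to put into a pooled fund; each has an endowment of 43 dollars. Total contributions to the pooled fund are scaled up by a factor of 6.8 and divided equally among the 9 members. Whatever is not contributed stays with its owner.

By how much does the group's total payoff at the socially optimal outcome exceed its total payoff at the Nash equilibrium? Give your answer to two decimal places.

2244.60 dollars

Each contributed unit returns 6.8/9 = 0.7556 to its contributor — below 1 — so contributing 0 is dominant for every player. At the Nash equilibrium everyone keeps their 43, and the group total is 9 × 43 = 387.
Each contributed unit returns 6.800 to the group as a whole (0.7556 to each of 9 players), which exceeds 1, so the social optimum is full contribution: group total = 6.800 × 387 = 2631.60.
Efficiency loss = 2631.60 − 387 = 2244.60.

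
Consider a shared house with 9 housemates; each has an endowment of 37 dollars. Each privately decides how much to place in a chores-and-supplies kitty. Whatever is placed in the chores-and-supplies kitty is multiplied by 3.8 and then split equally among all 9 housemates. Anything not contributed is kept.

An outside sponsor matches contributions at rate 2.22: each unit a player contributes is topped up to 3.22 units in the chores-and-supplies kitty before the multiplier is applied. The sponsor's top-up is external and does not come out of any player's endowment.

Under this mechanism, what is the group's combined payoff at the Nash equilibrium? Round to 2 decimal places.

With the mechanism, a contributed unit returns 3.8 × 3.22 / 9 = 1.3596 per unit of net cost to the contributor — now above 1 — so contributing fully is weakly dominant for every player.
So the Nash equilibrium is full contribution by all 9; the group earns 3.8 × 3.22 × 333 = 4074.59.

4074.59 dollars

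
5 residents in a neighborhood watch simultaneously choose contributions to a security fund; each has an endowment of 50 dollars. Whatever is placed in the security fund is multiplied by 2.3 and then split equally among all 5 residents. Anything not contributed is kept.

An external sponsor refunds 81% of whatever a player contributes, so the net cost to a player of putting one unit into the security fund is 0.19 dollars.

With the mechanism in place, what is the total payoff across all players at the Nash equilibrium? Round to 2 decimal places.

Under the mechanism each unit contributed yields (2.3/5) / 0.19 = 2.4211 back to its contributor per unit of net cost, which exceeds 1, making full contribution the dominant choice for everyone.
At the Nash equilibrium everyone contributes 50. Group total payoff = 5 × (50 × 0.81 + 2.3 × 50) = 777.50.

777.50 dollars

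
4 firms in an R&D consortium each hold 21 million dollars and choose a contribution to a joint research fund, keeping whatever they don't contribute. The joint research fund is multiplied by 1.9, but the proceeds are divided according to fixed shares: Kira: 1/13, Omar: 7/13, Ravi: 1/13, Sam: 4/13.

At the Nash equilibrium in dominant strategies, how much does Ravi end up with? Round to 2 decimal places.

For player j, contributing a unit is worthwhile iff 1.9 × (j's share) ≥ 1, i.e. iff j's share is at least 0.5263.
The only share above 0.5263 is Omar's 7/13, contributing 21; the remaining 3 contribute 0. Total contributed: 21.
Ravi keeps 21 and receives 1.9 × 21 × 1/13 = 3.07 from the joint research fund, for a payoff of 24.07.

24.07 million dollars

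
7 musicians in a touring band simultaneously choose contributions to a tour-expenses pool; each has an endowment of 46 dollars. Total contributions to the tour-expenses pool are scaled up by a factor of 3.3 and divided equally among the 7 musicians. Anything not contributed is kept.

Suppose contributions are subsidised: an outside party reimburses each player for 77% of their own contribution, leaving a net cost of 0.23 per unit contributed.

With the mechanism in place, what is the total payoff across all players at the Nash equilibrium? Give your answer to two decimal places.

1310.54 dollars

Under the mechanism each unit contributed yields (3.3/7) / 0.23 = 2.0497 back to its contributor per unit of net cost, which exceeds 1, making full contribution the dominant choice for everyone.
At the Nash equilibrium everyone contributes 46. Group total payoff = 7 × (46 × 0.77 + 3.3 × 46) = 1310.54.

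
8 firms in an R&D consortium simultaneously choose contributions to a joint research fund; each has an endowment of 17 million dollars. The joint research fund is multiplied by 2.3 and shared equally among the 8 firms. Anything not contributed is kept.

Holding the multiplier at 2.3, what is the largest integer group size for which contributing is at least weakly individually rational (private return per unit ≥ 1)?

Private return per unit is 2.3/(group size), which is ≥ 1 whenever the group size is ≤ 2.3.
The largest such integer is 2.

2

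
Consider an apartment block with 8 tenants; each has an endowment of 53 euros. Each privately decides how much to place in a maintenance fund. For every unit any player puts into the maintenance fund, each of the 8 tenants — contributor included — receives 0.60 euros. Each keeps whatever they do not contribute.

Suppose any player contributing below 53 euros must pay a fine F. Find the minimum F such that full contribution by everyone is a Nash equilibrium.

21.20 euros

Given the others contribute fully, the best deviation is to contribute 0 (any partial contribution still incurs the fine and gives up units whose private return 0.60 is below 1).
Deviating from 53 to 0 saves 53 euros but forfeits the deviator's share of the drop in the maintenance fund: 0.60 × 53 = 31.80.
So the deviation gain is 53 − 31.80 = 21.20, and the fine must be at least 21.20 euros to wipe it out.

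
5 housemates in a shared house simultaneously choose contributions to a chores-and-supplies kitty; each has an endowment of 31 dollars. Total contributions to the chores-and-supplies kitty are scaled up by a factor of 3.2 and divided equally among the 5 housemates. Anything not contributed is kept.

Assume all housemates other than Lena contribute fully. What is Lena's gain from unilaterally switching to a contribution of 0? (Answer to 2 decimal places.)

Switching from a contribution of 31 to 0 lets Lena keep an extra 31 dollars, but lowers the chores-and-supplies kitty by 31, which costs Lena their own share of that drop: 3.2/5 × 31 = 19.84.
Net gain = 31 − 19.84 = 11.16. The private return per contributed unit (0.6400) is below 1, so free-riding is indeed the best response regardless of what the others do.

11.16 dollars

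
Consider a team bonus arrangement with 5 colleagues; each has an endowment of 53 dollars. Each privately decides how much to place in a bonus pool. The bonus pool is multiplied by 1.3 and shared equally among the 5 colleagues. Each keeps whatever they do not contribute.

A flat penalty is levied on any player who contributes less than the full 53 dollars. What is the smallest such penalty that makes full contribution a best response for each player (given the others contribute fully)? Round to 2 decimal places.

39.22 dollars

Given the others contribute fully, the best deviation is to contribute 0 (any partial contribution still incurs the fine and gives up units whose private return 0.2600 is below 1).
Deviating from 53 to 0 saves 53 dollars but forfeits the deviator's share of the drop in the bonus pool: 1.3/5 × 53 = 13.78.
So the deviation gain is 53 − 13.78 = 39.22, and the fine must be at least 39.22 dollars to wipe it out.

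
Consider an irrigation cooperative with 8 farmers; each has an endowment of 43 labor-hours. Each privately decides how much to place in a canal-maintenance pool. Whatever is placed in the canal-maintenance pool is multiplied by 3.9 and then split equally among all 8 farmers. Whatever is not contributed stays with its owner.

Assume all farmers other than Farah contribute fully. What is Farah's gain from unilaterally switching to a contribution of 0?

Switching from a contribution of 43 to 0 lets Farah keep an extra 43 labor-hours, but lowers the canal-maintenance pool by 43, which costs Farah their own share of that drop: 3.9/8 × 43 = 20.96.
Net gain = 43 − 20.96 = 22.04. The private return per contributed unit (0.4875) is below 1, so free-riding is indeed the best response regardless of what the others do.

22.04 labor-hours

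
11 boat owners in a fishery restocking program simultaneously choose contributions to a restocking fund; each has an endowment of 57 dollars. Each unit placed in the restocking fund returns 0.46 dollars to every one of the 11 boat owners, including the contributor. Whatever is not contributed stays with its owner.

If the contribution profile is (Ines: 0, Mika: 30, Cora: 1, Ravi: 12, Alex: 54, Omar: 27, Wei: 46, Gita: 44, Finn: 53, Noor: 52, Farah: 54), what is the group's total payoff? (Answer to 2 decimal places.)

Total contributed: 0 + 30 + 1 + 12 + 54 + 27 + 46 + 44 + 53 + 52 + 54 = 373; total kept: 11 × 57 − 373 = 254.
The restocking fund pays out 0.46 × 11 × 373 = 1887.38 in aggregate.
Group total = 254 + 1887.38 = 2141.38.

2141.38 dollars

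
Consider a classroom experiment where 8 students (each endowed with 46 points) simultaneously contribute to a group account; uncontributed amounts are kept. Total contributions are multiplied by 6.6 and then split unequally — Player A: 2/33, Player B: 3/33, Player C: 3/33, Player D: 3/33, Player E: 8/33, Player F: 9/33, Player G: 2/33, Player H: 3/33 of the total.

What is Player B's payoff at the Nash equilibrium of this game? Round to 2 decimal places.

101.20 points

Each unit j contributes comes back to j as 6.6 × (j's share), so j prefers to contribute only if that share exceeds 1/6.6 = 0.1515; otherwise keeping the unit dominates.
Player E and Player F are above the threshold, contributing 46 each; the remaining 6 contribute 0. Total contributed: 92.
Player B keeps 46 and receives 6.6 × 92 × 3/33 = 55.20 from the group account, for a payoff of 101.20.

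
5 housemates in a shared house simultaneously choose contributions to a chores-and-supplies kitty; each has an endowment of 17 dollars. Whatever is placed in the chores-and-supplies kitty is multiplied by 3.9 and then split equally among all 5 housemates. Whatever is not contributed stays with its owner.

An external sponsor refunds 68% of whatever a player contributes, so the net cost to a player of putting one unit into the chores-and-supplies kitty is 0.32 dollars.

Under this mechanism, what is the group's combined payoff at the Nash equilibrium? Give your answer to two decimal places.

With the mechanism, a contributed unit returns (3.9/5) / 0.32 = 2.4375 per unit of net cost to the contributor — now above 1 — so contributing fully is weakly dominant for every player.
So the Nash equilibrium is full contribution by all 5; the group earns 5 × (17 × 0.68 + 3.9 × 17) = 389.30.

389.30 dollars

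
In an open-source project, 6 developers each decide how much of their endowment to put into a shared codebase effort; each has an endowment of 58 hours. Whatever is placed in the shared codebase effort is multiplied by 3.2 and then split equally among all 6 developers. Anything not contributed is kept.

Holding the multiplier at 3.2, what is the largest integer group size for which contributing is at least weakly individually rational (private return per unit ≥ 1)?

3

Private return per unit is 3.2/(group size), which is ≥ 1 whenever the group size is ≤ 3.2.
The largest such integer is 3.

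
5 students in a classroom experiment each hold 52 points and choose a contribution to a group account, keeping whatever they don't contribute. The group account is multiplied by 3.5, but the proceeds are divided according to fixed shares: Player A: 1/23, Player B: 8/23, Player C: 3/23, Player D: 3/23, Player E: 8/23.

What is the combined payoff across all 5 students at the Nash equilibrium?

Each unit j contributes comes back to j as 3.5 × (j's share), so j prefers to contribute only if that share exceeds 1/3.5 = 0.2857; otherwise keeping the unit dominates.
The shares above 0.2857 belong to Player B and Player E, contributing 52 each; the remaining 3 contribute 0. Total contributed: 104.
The group account pays out 3.5 × 104 = 364.00 in total (split across the unequal shares, but the aggregate is all that matters for the group sum).
The 3 free-riders keep 52 each, adding 156. Group total = 156 + 364.00 = 520.00.

520.00 points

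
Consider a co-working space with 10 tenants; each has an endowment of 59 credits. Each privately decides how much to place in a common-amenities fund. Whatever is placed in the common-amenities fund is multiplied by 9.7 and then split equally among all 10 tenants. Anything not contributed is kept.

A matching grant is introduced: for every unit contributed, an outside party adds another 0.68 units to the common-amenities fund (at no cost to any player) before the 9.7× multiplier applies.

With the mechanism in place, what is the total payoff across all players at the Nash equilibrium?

9614.64 credits

Under the mechanism each unit contributed yields 9.7 × 1.68 / 10 = 1.6296 back to its contributor per unit of net cost, which exceeds 1, making full contribution the dominant choice for everyone.
At the Nash equilibrium everyone contributes 59. Group total payoff = 9.7 × 1.68 × 590 = 9614.64.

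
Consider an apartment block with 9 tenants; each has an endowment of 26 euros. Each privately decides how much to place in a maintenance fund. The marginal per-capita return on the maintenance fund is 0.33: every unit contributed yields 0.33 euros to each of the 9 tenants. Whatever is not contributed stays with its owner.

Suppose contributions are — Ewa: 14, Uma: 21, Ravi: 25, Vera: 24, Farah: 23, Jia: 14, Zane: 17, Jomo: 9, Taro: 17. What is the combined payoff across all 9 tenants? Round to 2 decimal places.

Total contributed: 14 + 21 + 25 + 24 + 23 + 14 + 17 + 9 + 17 = 164; total kept: 9 × 26 − 164 = 70.
The maintenance fund pays out 0.33 × 9 × 164 = 487.08 in aggregate.
Group total = 70 + 487.08 = 557.08.

557.08 euros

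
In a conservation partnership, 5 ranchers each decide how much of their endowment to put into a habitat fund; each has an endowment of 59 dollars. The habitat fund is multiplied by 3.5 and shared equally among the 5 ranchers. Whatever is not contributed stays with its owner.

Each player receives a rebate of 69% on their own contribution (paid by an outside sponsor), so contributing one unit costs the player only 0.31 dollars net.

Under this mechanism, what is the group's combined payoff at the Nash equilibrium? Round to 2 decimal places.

The effective private return per unit is now (3.5/5) / 0.31 = 2.2581 > 1, so every player's dominant strategy flips to full contribution.
So the Nash equilibrium is full contribution by all 5; the group earns 5 × (59 × 0.69 + 3.5 × 59) = 1236.05.

1236.05 dollars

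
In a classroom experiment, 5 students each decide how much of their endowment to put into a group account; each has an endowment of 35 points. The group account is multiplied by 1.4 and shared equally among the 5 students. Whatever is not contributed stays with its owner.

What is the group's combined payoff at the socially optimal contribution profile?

245.00 points

Each contributed unit returns 1.400 to the group as a whole (0.2800 to each of 5 players), which exceeds 1, so the social optimum is full contribution: group total = 1.400 × 175 = 245.00.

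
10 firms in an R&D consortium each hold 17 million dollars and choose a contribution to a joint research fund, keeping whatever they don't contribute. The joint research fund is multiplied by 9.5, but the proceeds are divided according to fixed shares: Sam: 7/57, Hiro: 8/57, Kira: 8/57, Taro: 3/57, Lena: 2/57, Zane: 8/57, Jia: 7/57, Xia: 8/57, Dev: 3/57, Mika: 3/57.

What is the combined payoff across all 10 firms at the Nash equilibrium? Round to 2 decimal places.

A player with share s gets back 9.5·s per unit contributed, so full contribution is dominant for anyone with s > 1/9.5 = 0.1053 and zero contribution is dominant for anyone below.
Sam, Hiro, Kira, Zane, Jia and Xia clear that bar, contributing 17 each; the remaining 4 contribute 0. Total contributed: 102.
The joint research fund pays out 9.5 × 102 = 969.00 in total (split across the unequal shares, but the aggregate is all that matters for the group sum).
The 4 free-riders keep 17 each, adding 68. Group total = 68 + 969.00 = 1037.00.

1037.00 million dollars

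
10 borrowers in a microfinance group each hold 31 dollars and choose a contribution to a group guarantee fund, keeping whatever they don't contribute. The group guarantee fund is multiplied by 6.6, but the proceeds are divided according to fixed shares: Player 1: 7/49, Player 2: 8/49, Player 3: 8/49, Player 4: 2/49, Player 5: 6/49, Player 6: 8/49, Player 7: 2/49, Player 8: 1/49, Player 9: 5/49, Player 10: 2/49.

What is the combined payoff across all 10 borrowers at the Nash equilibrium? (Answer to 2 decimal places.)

Each unit j contributes comes back to j as 6.6 × (j's share), so j prefers to contribute only if that share exceeds 1/6.6 = 0.1515; otherwise keeping the unit dominates.
Player 2, Player 3 and Player 6 are above the threshold, contributing 31 each; the remaining 7 contribute 0. Total contributed: 93.
The group guarantee fund pays out 6.6 × 93 = 613.80 in total (split across the unequal shares, but the aggregate is all that matters for the group sum).
The 7 free-riders keep 31 each, adding 217. Group total = 217 + 613.80 = 830.80.

830.80 dollars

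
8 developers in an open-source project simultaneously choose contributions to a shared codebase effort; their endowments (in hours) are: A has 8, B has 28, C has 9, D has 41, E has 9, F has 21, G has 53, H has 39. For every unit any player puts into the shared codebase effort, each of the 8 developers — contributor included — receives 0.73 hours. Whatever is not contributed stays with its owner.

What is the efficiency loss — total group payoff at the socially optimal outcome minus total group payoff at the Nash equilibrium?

The private return per contributed unit is 0.73 < 1 for everyone, so the Nash equilibrium is zero contribution and the group total is Σ E_j = 8 + 28 + 9 + 41 + 9 + 21 + 53 + 39 = 208.
Each contributed unit returns 5.840 to the group, so the social optimum is full contribution by everyone: group total = 5.840 × 208 = 1214.72.
Efficiency loss = (5.840 − 1) × 208 = 1006.72.

1006.72 hours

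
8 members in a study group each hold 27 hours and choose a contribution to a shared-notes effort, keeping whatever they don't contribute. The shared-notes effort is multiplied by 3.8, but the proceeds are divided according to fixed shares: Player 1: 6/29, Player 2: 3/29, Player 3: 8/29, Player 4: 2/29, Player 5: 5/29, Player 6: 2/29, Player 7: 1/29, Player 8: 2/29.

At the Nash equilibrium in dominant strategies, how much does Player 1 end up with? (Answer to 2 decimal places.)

48.23 hours

Each unit j contributes comes back to j as 3.8 × (j's share), so j prefers to contribute only if that share exceeds 1/3.8 = 0.2632; otherwise keeping the unit dominates.
The only share above 0.2632 is Player 3's 8/29, contributing 27; the remaining 7 contribute 0. Total contributed: 27.
Player 1 keeps 27 and receives 3.8 × 27 × 6/29 = 21.23 from the shared-notes effort, for a payoff of 48.23.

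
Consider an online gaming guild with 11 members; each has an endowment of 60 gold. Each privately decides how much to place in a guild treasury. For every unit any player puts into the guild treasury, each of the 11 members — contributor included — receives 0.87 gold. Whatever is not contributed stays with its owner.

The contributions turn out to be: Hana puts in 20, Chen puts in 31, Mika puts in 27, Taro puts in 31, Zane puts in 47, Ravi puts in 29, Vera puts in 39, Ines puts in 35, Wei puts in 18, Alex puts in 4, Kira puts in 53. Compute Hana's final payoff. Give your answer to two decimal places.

330.58 gold

Total contributed: 20 + 31 + 27 + 31 + 47 + 29 + 39 + 35 + 18 + 4 + 53 = 334.
Each receives 0.87 × 334 = 290.58 from the guild treasury.
Hana keeps 60 − 20 = 40, so Hana's payoff is 40 + 290.58 = 330.58.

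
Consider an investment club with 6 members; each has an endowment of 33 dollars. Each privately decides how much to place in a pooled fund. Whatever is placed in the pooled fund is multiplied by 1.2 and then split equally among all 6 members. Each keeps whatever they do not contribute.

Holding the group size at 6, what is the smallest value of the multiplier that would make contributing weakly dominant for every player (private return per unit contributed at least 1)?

A contributed unit returns (multiplier)/6 to its contributor.
This reaches 1 exactly when the multiplier is 6.

6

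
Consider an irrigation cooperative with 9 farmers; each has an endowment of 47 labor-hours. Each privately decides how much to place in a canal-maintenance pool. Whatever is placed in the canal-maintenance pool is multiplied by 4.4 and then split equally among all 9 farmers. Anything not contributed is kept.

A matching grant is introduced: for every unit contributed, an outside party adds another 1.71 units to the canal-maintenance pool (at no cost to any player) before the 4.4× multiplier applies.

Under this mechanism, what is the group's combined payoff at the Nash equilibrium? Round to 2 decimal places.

5043.85 labor-hours

Under the mechanism each unit contributed yields 4.4 × 2.71 / 9 = 1.3249 back to its contributor per unit of net cost, which exceeds 1, making full contribution the dominant choice for everyone.
At the Nash equilibrium everyone contributes 47. Group total payoff = 4.4 × 2.71 × 423 = 5043.85.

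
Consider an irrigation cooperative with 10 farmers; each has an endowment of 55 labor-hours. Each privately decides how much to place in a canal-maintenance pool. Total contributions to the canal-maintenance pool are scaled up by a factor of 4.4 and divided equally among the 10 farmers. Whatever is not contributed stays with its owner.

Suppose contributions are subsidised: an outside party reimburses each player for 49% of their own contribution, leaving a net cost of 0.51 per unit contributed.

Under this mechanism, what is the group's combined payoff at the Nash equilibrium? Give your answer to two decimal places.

550.00 labor-hours

With the mechanism, a contributed unit returns (4.4/10) / 0.51 = 0.8627 per unit of net cost — still below 1 — so contributing 0 remains dominant for every player.
Everyone keeps their endowment and the group total is 10 × 55 = 550.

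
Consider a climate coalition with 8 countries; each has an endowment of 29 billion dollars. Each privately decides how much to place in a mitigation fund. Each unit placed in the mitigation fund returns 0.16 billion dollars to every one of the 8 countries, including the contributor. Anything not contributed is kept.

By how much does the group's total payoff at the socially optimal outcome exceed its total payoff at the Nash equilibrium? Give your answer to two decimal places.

The private return per contributed unit is 0.16 < 1, so contributing 0 is dominant for every player. At the Nash equilibrium everyone keeps their 29, and the group total is 8 × 29 = 232.
Each contributed unit returns 1.280 to the group as a whole (0.16 to each of 8 players), which exceeds 1, so the social optimum is full contribution: group total = 1.280 × 232 = 296.96.
Efficiency loss = 296.96 − 232 = 64.96.

64.96 billion dollars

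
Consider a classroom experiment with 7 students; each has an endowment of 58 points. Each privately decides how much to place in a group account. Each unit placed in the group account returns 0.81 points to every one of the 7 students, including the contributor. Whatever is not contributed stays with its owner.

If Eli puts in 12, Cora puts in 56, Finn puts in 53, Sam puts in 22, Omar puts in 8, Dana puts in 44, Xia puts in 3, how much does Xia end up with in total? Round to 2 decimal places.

215.38 points

Total contributed: 12 + 56 + 53 + 22 + 8 + 44 + 3 = 198.
Each receives 0.81 × 198 = 160.38 from the group account.
Xia keeps 58 − 3 = 55, so Xia's payoff is 55 + 160.38 = 215.38.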